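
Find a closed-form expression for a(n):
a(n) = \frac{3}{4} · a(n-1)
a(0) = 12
Pure geometric recurrence with ratio \frac{3}{4}.
By induction a(n) = a(0) · (\frac{3}{4})^n = 12 \left(\frac{3}{4}\right)^{n}.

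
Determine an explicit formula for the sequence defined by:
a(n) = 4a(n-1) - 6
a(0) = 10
First-order linear non-homogeneous.
Homogeneous solution: a_h(n) = A·(4)^n.
Try constant particular solution a_p = K: K = 4K - 6 ⇒ K = 2.
General: a(n) = A·(4)^n + 2.
Apply a(0) = 10: A + 2 = 10 ⇒ A = 8.
So a(n) = 8 \cdot 4^{n} + 2.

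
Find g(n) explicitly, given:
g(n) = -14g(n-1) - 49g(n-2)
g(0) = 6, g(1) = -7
Characteristic equation: x² + 14x + 49 = 0, which is (x - (-7))².
Repeated root r = -7.
General solution: g(n) = (A + Bn)·(-7)^n.
From g(0) = 6: A = 6.
From g(1) = -7: (A + B)·(-7) = -7 ⇒ B = -5.
So g(n) = \left(6 - 5 n\right) \cdot (-7)^n.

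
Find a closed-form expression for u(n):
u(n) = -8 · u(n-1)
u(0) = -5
Pure geometric recurrence with ratio -8.
By induction u(n) = u(0) · (-8)^n = - 5 \left(-8\right)^{n}.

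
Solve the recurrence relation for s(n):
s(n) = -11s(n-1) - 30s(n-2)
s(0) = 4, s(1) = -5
Characteristic equation: x² + 11x + 30 = 0, which factors as (x - (-5))(x - (-6)) = 0.
Roots r₁ = -5, r₂ = -6 (distinct).
General solution: s(n) = A·(-5)^n + B·(-6)^n.
From s(0) = 4: A + B = 4.
From s(1) = -5: -5A - 6B = -5.
Solving: A = 19, B = -15.
So s(n) = 19 \left(-5\right)^{n} - 15 \left(-6\right)^{n}.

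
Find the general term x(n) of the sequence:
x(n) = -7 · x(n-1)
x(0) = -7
Pure geometric recurrence with ratio -7.
By induction x(n) = x(0) · (-7)^n = - 7 \left(-7\right)^{n}.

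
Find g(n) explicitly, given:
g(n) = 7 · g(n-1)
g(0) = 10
Pure geometric recurrence with ratio 7.
By induction g(n) = g(0) · (7)^n = 10 \cdot 7^{n}.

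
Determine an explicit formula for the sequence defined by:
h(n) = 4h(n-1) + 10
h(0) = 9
First-order linear non-homogeneous.
Homogeneous solution: h_h(n) = A·(4)^n.
Try constant particular solution h_p = K: K = 4K + 10 ⇒ K = - \frac{10}{3}.
General: h(n) = A·(4)^n - \frac{10}{3}.
Apply h(0) = 9: A - \frac{10}{3} = 9 ⇒ A = \frac{37}{3}.
So h(n) = \frac{37 \cdot 4^{n}}{3} - \frac{10}{3}.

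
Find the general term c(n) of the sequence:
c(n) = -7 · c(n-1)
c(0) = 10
Pure geometric recurrence with ratio -7.
By induction c(n) = c(0) · (-7)^n = 10 \left(-7\right)^{n}.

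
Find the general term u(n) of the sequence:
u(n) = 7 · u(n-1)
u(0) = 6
Pure geometric recurrence with ratio 7.
By induction u(n) = u(0) · (7)^n = 6 \cdot 7^{n}.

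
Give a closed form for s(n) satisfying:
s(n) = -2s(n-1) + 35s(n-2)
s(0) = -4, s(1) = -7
Characteristic equation: x² + 2x - 35 = 0, which factors as (x - (-7))(x - (5)) = 0.
Roots r₁ = -7, r₂ = 5 (distinct).
General solution: s(n) = A·(-7)^n + B·(5)^n.
From s(0) = -4: A + B = -4.
From s(1) = -7: -7A + 5B = -7.
Solving: A = - \frac{13}{12}, B = - \frac{35}{12}.
So s(n) = - \frac{13 \left(-7\right)^{n}}{12} - \frac{35 \cdot 5^{n}}{12}.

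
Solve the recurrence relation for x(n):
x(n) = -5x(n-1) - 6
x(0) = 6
First-order linear non-homogeneous.
Homogeneous solution: x_h(n) = A·(-5)^n.
Try constant particular solution x_p = K: K = -5K - 6 ⇒ K = -1.
General: x(n) = A·(-5)^n - 1.
Apply x(0) = 6: A - 1 = 6 ⇒ A = 7.
So x(n) = 7 \left(-5\right)^{n} - 1.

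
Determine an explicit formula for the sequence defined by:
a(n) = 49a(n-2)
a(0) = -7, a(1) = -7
Characteristic equation: x² - 49 = 0, which factors as (x - (-7))(x - (7)) = 0.
Roots r₁ = -7, r₂ = 7 (distinct).
General solution: a(n) = A·(-7)^n + B·(7)^n.
From a(0) = -7: A + B = -7.
From a(1) = -7: -7A + 7B = -7.
Solving: A = -3, B = -4.
So a(n) = - 3 \left(-7\right)^{n} - 4 \cdot 7^{n}.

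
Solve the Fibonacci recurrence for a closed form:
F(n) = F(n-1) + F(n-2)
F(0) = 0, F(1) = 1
This is the Fibonacci sequence.
Characteristic equation: x² - x - 1 = 0; roots r₁ = \frac{1}{2} + \frac{\sqrt{5}}{2}, r₂ = \frac{1}{2} - \frac{\sqrt{5}}{2}.
General: F(n) = A·r₁^n + B·r₂^n. Solving with F(0)=0, F(1)=1 gives A = \frac{\sqrt{5}}{5}, B = - \frac{\sqrt{5}}{5}.
So F(n) = \frac{2^{- n} \sqrt{5} \left(- \left(1 - \sqrt{5}\right)^{n} + \left(1 + \sqrt{5}\right)^{n}\right)}{5}.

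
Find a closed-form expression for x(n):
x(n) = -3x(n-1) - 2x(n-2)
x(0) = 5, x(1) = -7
Characteristic equation: x² + 3x + 2 = 0, which factors as (x - (-1))(x - (-2)) = 0.
Roots r₁ = -1, r₂ = -2 (distinct).
General solution: x(n) = A·(-1)^n + B·(-2)^n.
From x(0) = 5: A + B = 5.
From x(1) = -7: -A - 2B = -7.
Solving: A = 3, B = 2.
So x(n) = 3 \left(-1\right)^{n} + 2 \left(-2\right)^{n}.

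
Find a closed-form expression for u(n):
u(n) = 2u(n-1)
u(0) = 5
This is a homogeneous first-order recurrence with ratio 2.
By induction u(n) = u(0) · (2)^n = 5 \cdot 2^{n}.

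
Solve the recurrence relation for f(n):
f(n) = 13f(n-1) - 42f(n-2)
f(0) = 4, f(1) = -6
Characteristic equation: x² - 13x + 42 = 0, which factors as (x - (7))(x - (6)) = 0.
Roots r₁ = 7, r₂ = 6 (distinct).
General solution: f(n) = A·(7)^n + B·(6)^n.
From f(0) = 4: A + B = 4.
From f(1) = -6: 7A + 6B = -6.
Solving: A = -30, B = 34.
So f(n) = 34 \cdot 6^{n} - 30 \cdot 7^{n}.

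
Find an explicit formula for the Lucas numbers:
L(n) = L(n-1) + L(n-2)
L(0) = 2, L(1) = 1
This is the Lucas sequence.
Characteristic equation: x² - x - 1 = 0; roots r₁ = \frac{1}{2} + \frac{\sqrt{5}}{2}, r₂ = \frac{1}{2} - \frac{\sqrt{5}}{2}.
General: L(n) = A·r₁^n + B·r₂^n. Solving with L(0)=2, L(1)=1 gives A = 1, B = 1.
So L(n) = 2^{- n} \left(\left(1 - \sqrt{5}\right)^{n} + \left(1 + \sqrt{5}\right)^{n}\right).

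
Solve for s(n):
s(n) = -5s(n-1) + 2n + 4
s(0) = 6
First-order linear with linear forcing.
Homogeneous solution: s_h(n) = A·(-5)^n.
Try particular s_p(n) = pn + q. Substituting:
  pn + q = -5(p(n-1) + q) + 2n + 4.
Matching the n-coefficient: p = -5p + 2 ⇒ p = \frac{1}{3}.
Matching constants: q = 5p - 5q + 4 ⇒ q = \frac{17}{18}.
General: s(n) = A·(-5)^n + \frac{n}{3} + \frac{17}{18}.
Apply s(0) = 6: A + \frac{17}{18} = 6 ⇒ A = \frac{91}{18}.
So s(n) = \frac{91 \left(-5\right)^{n}}{18} + \frac{n}{3} + \frac{17}{18}.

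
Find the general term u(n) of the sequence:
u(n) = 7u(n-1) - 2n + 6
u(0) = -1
First-order linear with linear forcing.
Homogeneous solution: u_h(n) = A·(7)^n.
Try particular u_p(n) = pn + q. Substituting:
  pn + q = 7(p(n-1) + q) - 2n + 6.
Matching the n-coefficient: p = 7p - 2 ⇒ p = \frac{1}{3}.
Matching constants: q = -7p + 7q + 6 ⇒ q = - \frac{11}{18}.
General: u(n) = A·(7)^n + \frac{n}{3} - \frac{11}{18}.
Apply u(0) = -1: A - \frac{11}{18} = -1 ⇒ A = - \frac{7}{18}.
So u(n) = - \frac{7 \cdot 7^{n}}{18} + \frac{n}{3} - \frac{11}{18}.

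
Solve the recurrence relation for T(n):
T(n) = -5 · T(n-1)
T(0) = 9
Pure geometric recurrence with ratio -5.
By induction T(n) = T(0) · (-5)^n = 9 \left(-5\right)^{n}.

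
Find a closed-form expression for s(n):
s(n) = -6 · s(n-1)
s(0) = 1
Pure geometric recurrence with ratio -6.
By induction s(n) = s(0) · (-6)^n = \left(-6\right)^{n}.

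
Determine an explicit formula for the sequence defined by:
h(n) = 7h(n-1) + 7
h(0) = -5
First-order linear non-homogeneous.
Homogeneous solution: h_h(n) = A·(7)^n.
Try constant particular solution h_p = K: K = 7K + 7 ⇒ K = - \frac{7}{6}.
General: h(n) = A·(7)^n - \frac{7}{6}.
Apply h(0) = -5: A - \frac{7}{6} = -5 ⇒ A = - \frac{23}{6}.
So h(n) = - \frac{23 \cdot 7^{n}}{6} - \frac{7}{6}.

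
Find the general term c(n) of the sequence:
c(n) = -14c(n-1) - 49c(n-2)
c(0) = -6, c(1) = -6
Characteristic equation: x² + 14x + 49 = 0, which is (x - (-7))².
Repeated root r = -7.
General solution: c(n) = (A + Bn)·(-7)^n.
From c(0) = -6: A = -6.
From c(1) = -6: (A + B)·(-7) = -6 ⇒ B = \frac{48}{7}.
So c(n) = \left(\frac{48 n}{7} - 6\right) \cdot (-7)^n.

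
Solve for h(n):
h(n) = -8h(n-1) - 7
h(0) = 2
First-order linear non-homogeneous.
Homogeneous solution: h_h(n) = A·(-8)^n.
Try constant particular solution h_p = K: K = -8K - 7 ⇒ K = - \frac{7}{9}.
General: h(n) = A·(-8)^n - \frac{7}{9}.
Apply h(0) = 2: A - \frac{7}{9} = 2 ⇒ A = \frac{25}{9}.
So h(n) = \frac{25 \left(-8\right)^{n}}{9} - \frac{7}{9}.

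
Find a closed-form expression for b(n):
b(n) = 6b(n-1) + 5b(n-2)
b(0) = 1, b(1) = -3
Characteristic equation: x² - 6x - 5 = 0.
Discriminant Δ = (6)² + 4·(5) = 56.
Roots r₁,₂ = (6 ± √56)/2, so r₁ = 3 + \sqrt{14}, r₂ = 3 - \sqrt{14}.
General solution: b(n) = A·r₁^n + B·r₂^n.
From the initial conditions, A + B = 1 and r₁A + r₂B = -3.
Since r₁ - r₂ = √56: A = (-3 - (1)r₂)/√56 = \frac{1}{2} - \frac{3 \sqrt{14}}{14}, and B = 1 - A = \frac{1}{2} + \frac{3 \sqrt{14}}{14}.
So b(n) = \left(\frac{1}{2} - \frac{3 \sqrt{14}}{14}\right)\left(3 + \sqrt{14}\right)^n + \left(\frac{1}{2} + \frac{3 \sqrt{14}}{14}\right)\left(3 - \sqrt{14}\right)^n.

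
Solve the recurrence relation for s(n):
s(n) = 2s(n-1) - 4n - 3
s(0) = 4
First-order linear with linear forcing.
Homogeneous solution: s_h(n) = A·(2)^n.
Try particular s_p(n) = pn + q. Substituting:
  pn + q = 2(p(n-1) + q) - 4n - 3.
Matching the n-coefficient: p = 2p - 4 ⇒ p = 4.
Matching constants: q = -2p + 2q - 3 ⇒ q = 11.
General: s(n) = A·(2)^n + 4 n + 11.
Apply s(0) = 4: A + 11 = 4 ⇒ A = -7.
So s(n) = - 7 \cdot 2^{n} + 4 n + 11.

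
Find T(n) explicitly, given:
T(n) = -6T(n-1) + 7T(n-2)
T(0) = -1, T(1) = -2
Characteristic equation: x² + 6x - 7 = 0, which factors as (x - (1))(x - (-7)) = 0.
Roots r₁ = 1, r₂ = -7 (distinct).
General solution: T(n) = A·(1)^n + B·(-7)^n.
From T(0) = -1: A + B = -1.
From T(1) = -2: A - 7B = -2.
Solving: A = - \frac{9}{8}, B = \frac{1}{8}.
So T(n) = \frac{\left(-7\right)^{n}}{8} - \frac{9}{8}.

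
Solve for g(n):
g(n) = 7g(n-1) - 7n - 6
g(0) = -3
First-order linear with linear forcing.
Homogeneous solution: g_h(n) = A·(7)^n.
Try particular g_p(n) = pn + q. Substituting:
  pn + q = 7(p(n-1) + q) - 7n - 6.
Matching the n-coefficient: p = 7p - 7 ⇒ p = \frac{7}{6}.
Matching constants: q = -7p + 7q - 6 ⇒ q = \frac{85}{36}.
General: g(n) = A·(7)^n + \frac{7 n}{6} + \frac{85}{36}.
Apply g(0) = -3: A + \frac{85}{36} = -3 ⇒ A = - \frac{193}{36}.
So g(n) = - \frac{193 \cdot 7^{n}}{36} + \frac{7 n}{6} + \frac{85}{36}.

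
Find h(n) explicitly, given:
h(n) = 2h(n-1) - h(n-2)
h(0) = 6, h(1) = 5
Characteristic equation: x² - 2x + 1 = 0, which is (x - (1))².
Repeated root r = 1.
General solution: h(n) = (A + Bn)·(1)^n.
From h(0) = 6: A = 6.
From h(1) = 5: (A + B)·(1) = 5 ⇒ B = -1.
So h(n) = \left(6 - n\right) \cdot (1)^n.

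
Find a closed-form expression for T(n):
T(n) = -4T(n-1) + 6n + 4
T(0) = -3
First-order linear with linear forcing.
Homogeneous solution: T_h(n) = A·(-4)^n.
Try particular T_p(n) = pn + q. Substituting:
  pn + q = -4(p(n-1) + q) + 6n + 4.
Matching the n-coefficient: p = -4p + 6 ⇒ p = \frac{6}{5}.
Matching constants: q = 4p - 4q + 4 ⇒ q = \frac{44}{25}.
General: T(n) = A·(-4)^n + \frac{6 n}{5} + \frac{44}{25}.
Apply T(0) = -3: A + \frac{44}{25} = -3 ⇒ A = - \frac{119}{25}.
So T(n) = - \frac{119 \left(-4\right)^{n}}{25} + \frac{6 n}{5} + \frac{44}{25}.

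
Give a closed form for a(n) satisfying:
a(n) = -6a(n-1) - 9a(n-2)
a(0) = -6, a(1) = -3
Characteristic equation: x² + 6x + 9 = 0, which is (x - (-3))².
Repeated root r = -3.
General solution: a(n) = (A + Bn)·(-3)^n.
From a(0) = -6: A = -6.
From a(1) = -3: (A + B)·(-3) = -3 ⇒ B = 7.
So a(n) = \left(7 n - 6\right) \cdot (-3)^n.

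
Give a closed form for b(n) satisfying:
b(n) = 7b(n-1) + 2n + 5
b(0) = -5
First-order linear with linear forcing.
Homogeneous solution: b_h(n) = A·(7)^n.
Try particular b_p(n) = pn + q. Substituting:
  pn + q = 7(p(n-1) + q) + 2n + 5.
Matching the n-coefficient: p = 7p + 2 ⇒ p = - \frac{1}{3}.
Matching constants: q = -7p + 7q + 5 ⇒ q = - \frac{11}{9}.
General: b(n) = A·(7)^n - \frac{n}{3} - \frac{11}{9}.
Apply b(0) = -5: A - \frac{11}{9} = -5 ⇒ A = - \frac{34}{9}.
So b(n) = - \frac{34 \cdot 7^{n}}{9} - \frac{n}{3} - \frac{11}{9}.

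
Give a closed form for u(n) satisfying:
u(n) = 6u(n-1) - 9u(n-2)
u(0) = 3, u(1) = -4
Characteristic equation: x² - 6x + 9 = 0, which is (x - (3))².
Repeated root r = 3.
General solution: u(n) = (A + Bn)·(3)^n.
From u(0) = 3: A = 3.
From u(1) = -4: (A + B)·(3) = -4 ⇒ B = - \frac{13}{3}.
So u(n) = \left(3 - \frac{13 n}{3}\right) \cdot (3)^n.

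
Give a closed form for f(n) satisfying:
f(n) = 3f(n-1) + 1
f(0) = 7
First-order linear non-homogeneous.
Homogeneous solution: f_h(n) = A·(3)^n.
Try constant particular solution f_p = K: K = 3K + 1 ⇒ K = - \frac{1}{2}.
General: f(n) = A·(3)^n - \frac{1}{2}.
Apply f(0) = 7: A - \frac{1}{2} = 7 ⇒ A = \frac{15}{2}.
So f(n) = \frac{15 \cdot 3^{n}}{2} - \frac{1}{2}.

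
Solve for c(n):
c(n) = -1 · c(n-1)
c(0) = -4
Pure geometric recurrence with ratio -1.
By induction c(n) = c(0) · (-1)^n = - 4 \left(-1\right)^{n}.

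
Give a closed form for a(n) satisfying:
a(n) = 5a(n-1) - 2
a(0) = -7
First-order linear non-homogeneous.
Homogeneous solution: a_h(n) = A·(5)^n.
Try constant particular solution a_p = K: K = 5K - 2 ⇒ K = \frac{1}{2}.
General: a(n) = A·(5)^n + \frac{1}{2}.
Apply a(0) = -7: A + \frac{1}{2} = -7 ⇒ A = - \frac{15}{2}.
So a(n) = \frac{1}{2} - \frac{15 \cdot 5^{n}}{2}.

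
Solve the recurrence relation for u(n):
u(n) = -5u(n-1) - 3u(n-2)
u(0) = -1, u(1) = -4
Characteristic equation: x² + 5x + 3 = 0.
Discriminant Δ = (-5)² + 4·(-3) = 13.
Roots r₁,₂ = (-5 ± √13)/2, so r₁ = - \frac{5}{2} + \frac{\sqrt{13}}{2}, r₂ = - \frac{5}{2} - \frac{\sqrt{13}}{2}.
General solution: u(n) = A·r₁^n + B·r₂^n.
From the initial conditions, A + B = -1 and r₁A + r₂B = -4.
Since r₁ - r₂ = √13: A = (-4 - (-1)r₂)/√13 = - \frac{\sqrt{13}}{2} - \frac{1}{2}, and B = -1 - A = - \frac{1}{2} + \frac{\sqrt{13}}{2}.
So u(n) = \left(- \frac{\sqrt{13}}{2} - \frac{1}{2}\right)\left(- \frac{5}{2} + \frac{\sqrt{13}}{2}\right)^n + \left(- \frac{1}{2} + \frac{\sqrt{13}}{2}\right)\left(- \frac{5}{2} - \frac{\sqrt{13}}{2}\right)^n.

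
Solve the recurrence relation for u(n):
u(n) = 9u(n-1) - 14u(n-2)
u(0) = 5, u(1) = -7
Characteristic equation: x² - 9x + 14 = 0, which factors as (x - (2))(x - (7)) = 0.
Roots r₁ = 2, r₂ = 7 (distinct).
General solution: u(n) = A·(2)^n + B·(7)^n.
From u(0) = 5: A + B = 5.
From u(1) = -7: 2A + 7B = -7.
Solving: A = \frac{42}{5}, B = - \frac{17}{5}.
So u(n) = \frac{42 \cdot 2^{n}}{5} - \frac{17 \cdot 7^{n}}{5}.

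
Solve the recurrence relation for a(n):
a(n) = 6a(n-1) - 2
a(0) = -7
First-order linear non-homogeneous.
Homogeneous solution: a_h(n) = A·(6)^n.
Try constant particular solution a_p = K: K = 6K - 2 ⇒ K = \frac{2}{5}.
General: a(n) = A·(6)^n + \frac{2}{5}.
Apply a(0) = -7: A + \frac{2}{5} = -7 ⇒ A = - \frac{37}{5}.
So a(n) = \frac{2}{5} - \frac{37 \cdot 6^{n}}{5}.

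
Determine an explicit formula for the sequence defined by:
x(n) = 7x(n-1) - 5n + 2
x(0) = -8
First-order linear with linear forcing.
Homogeneous solution: x_h(n) = A·(7)^n.
Try particular x_p(n) = pn + q. Substituting:
  pn + q = 7(p(n-1) + q) - 5n + 2.
Matching the n-coefficient: p = 7p - 5 ⇒ p = \frac{5}{6}.
Matching constants: q = -7p + 7q + 2 ⇒ q = \frac{23}{36}.
General: x(n) = A·(7)^n + \frac{5 n}{6} + \frac{23}{36}.
Apply x(0) = -8: A + \frac{23}{36} = -8 ⇒ A = - \frac{311}{36}.
So x(n) = - \frac{311 \cdot 7^{n}}{36} + \frac{5 n}{6} + \frac{23}{36}.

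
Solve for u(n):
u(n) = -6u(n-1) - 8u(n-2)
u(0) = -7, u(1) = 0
Characteristic equation: x² + 6x + 8 = 0, which factors as (x - (-2))(x - (-4)) = 0.
Roots r₁ = -2, r₂ = -4 (distinct).
General solution: u(n) = A·(-2)^n + B·(-4)^n.
From u(0) = -7: A + B = -7.
From u(1) = 0: -2A - 4B = 0.
Solving: A = -14, B = 7.
So u(n) = - 14 \left(-2\right)^{n} + 7 \left(-4\right)^{n}.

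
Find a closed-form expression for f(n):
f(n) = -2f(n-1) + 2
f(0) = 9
First-order linear non-homogeneous.
Homogeneous solution: f_h(n) = A·(-2)^n.
Try constant particular solution f_p = K: K = -2K + 2 ⇒ K = \frac{2}{3}.
General: f(n) = A·(-2)^n + \frac{2}{3}.
Apply f(0) = 9: A + \frac{2}{3} = 9 ⇒ A = \frac{25}{3}.
So f(n) = \frac{25 \left(-2\right)^{n}}{3} + \frac{2}{3}.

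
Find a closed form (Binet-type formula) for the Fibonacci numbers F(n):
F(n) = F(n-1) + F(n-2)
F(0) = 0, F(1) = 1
This is the Fibonacci sequence.
Characteristic equation: x² - x - 1 = 0; roots r₁ = \frac{1}{2} + \frac{\sqrt{5}}{2}, r₂ = \frac{1}{2} - \frac{\sqrt{5}}{2}.
General: F(n) = A·r₁^n + B·r₂^n. Solving with F(0)=0, F(1)=1 gives A = \frac{\sqrt{5}}{5}, B = - \frac{\sqrt{5}}{5}.
So F(n) = \frac{2^{- n} \sqrt{5} \left(- \left(1 - \sqrt{5}\right)^{n} + \left(1 + \sqrt{5}\right)^{n}\right)}{5}.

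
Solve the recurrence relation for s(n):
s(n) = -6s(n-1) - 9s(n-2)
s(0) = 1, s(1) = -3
Characteristic equation: x² + 6x + 9 = 0, which is (x - (-3))².
Repeated root r = -3.
General solution: s(n) = (A + Bn)·(-3)^n.
From s(0) = 1: A = 1.
From s(1) = -3: (A + B)·(-3) = -3 ⇒ B = 0.
So s(n) = \left(1\right) \cdot (-3)^n.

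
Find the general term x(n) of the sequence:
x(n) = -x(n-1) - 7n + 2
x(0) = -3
First-order linear with linear forcing.
Homogeneous solution: x_h(n) = A·(-1)^n.
Try particular x_p(n) = pn + q. Substituting:
  pn + q = -(p(n-1) + q) - 7n + 2.
Matching the n-coefficient: p = -p - 7 ⇒ p = - \frac{7}{2}.
Matching constants: q = p - q + 2 ⇒ q = - \frac{3}{4}.
General: x(n) = A·(-1)^n - \frac{7 n}{2} - \frac{3}{4}.
Apply x(0) = -3: A - \frac{3}{4} = -3 ⇒ A = - \frac{9}{4}.
So x(n) = - \frac{9 \left(-1\right)^{n}}{4} - \frac{7 n}{2} - \frac{3}{4}.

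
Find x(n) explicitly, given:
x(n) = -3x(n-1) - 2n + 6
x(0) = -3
First-order linear with linear forcing.
Homogeneous solution: x_h(n) = A·(-3)^n.
Try particular x_p(n) = pn + q. Substituting:
  pn + q = -3(p(n-1) + q) - 2n + 6.
Matching the n-coefficient: p = -3p - 2 ⇒ p = - \frac{1}{2}.
Matching constants: q = 3p - 3q + 6 ⇒ q = \frac{9}{8}.
General: x(n) = A·(-3)^n - \frac{n}{2} + \frac{9}{8}.
Apply x(0) = -3: A + \frac{9}{8} = -3 ⇒ A = - \frac{33}{8}.
So x(n) = - \frac{33 \left(-3\right)^{n}}{8} - \frac{n}{2} + \frac{9}{8}.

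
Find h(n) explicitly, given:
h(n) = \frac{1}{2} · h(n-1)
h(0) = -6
Pure geometric recurrence with ratio \frac{1}{2}.
By induction h(n) = h(0) · (\frac{1}{2})^n = - 6 \cdot 2^{- n}.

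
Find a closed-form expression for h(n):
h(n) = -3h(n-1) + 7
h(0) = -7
First-order linear non-homogeneous.
Homogeneous solution: h_h(n) = A·(-3)^n.
Try constant particular solution h_p = K: K = -3K + 7 ⇒ K = \frac{7}{4}.
General: h(n) = A·(-3)^n + \frac{7}{4}.
Apply h(0) = -7: A + \frac{7}{4} = -7 ⇒ A = - \frac{35}{4}.
So h(n) = \frac{7}{4} - \frac{35 \left(-3\right)^{n}}{4}.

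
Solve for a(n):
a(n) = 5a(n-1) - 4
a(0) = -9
First-order linear non-homogeneous.
Homogeneous solution: a_h(n) = A·(5)^n.
Try constant particular solution a_p = K: K = 5K - 4 ⇒ K = 1.
General: a(n) = A·(5)^n + 1.
Apply a(0) = -9: A + 1 = -9 ⇒ A = -10.
So a(n) = 1 - 10 \cdot 5^{n}.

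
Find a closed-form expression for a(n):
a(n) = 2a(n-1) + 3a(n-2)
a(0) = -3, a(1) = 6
Characteristic equation: x² - 2x - 3 = 0, which factors as (x - (-1))(x - (3)) = 0.
Roots r₁ = -1, r₂ = 3 (distinct).
General solution: a(n) = A·(-1)^n + B·(3)^n.
From a(0) = -3: A + B = -3.
From a(1) = 6: -A + 3B = 6.
Solving: A = - \frac{15}{4}, B = \frac{3}{4}.
So a(n) = - \frac{15 \left(-1\right)^{n}}{4} + \frac{3 \cdot 3^{n}}{4}.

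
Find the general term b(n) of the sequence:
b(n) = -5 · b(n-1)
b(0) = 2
Pure geometric recurrence with ratio -5.
By induction b(n) = b(0) · (-5)^n = 2 \left(-5\right)^{n}.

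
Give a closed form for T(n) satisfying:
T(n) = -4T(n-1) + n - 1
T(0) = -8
First-order linear with linear forcing.
Homogeneous solution: T_h(n) = A·(-4)^n.
Try particular T_p(n) = pn + q. Substituting:
  pn + q = -4(p(n-1) + q) + n - 1.
Matching the n-coefficient: p = -4p + 1 ⇒ p = \frac{1}{5}.
Matching constants: q = 4p - 4q - 1 ⇒ q = - \frac{1}{25}.
General: T(n) = A·(-4)^n + \frac{n}{5} - \frac{1}{25}.
Apply T(0) = -8: A - \frac{1}{25} = -8 ⇒ A = - \frac{199}{25}.
So T(n) = - \frac{199 \left(-4\right)^{n}}{25} + \frac{n}{5} - \frac{1}{25}.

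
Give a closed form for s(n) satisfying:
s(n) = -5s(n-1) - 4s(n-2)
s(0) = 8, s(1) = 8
Characteristic equation: x² + 5x + 4 = 0, which factors as (x - (-1))(x - (-4)) = 0.
Roots r₁ = -1, r₂ = -4 (distinct).
General solution: s(n) = A·(-1)^n + B·(-4)^n.
From s(0) = 8: A + B = 8.
From s(1) = 8: -A - 4B = 8.
Solving: A = \frac{40}{3}, B = - \frac{16}{3}.
So s(n) = \frac{40 \left(-1\right)^{n}}{3} - \frac{16 \left(-4\right)^{n}}{3}.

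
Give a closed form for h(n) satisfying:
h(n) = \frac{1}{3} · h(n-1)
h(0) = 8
Pure geometric recurrence with ratio \frac{1}{3}.
By induction h(n) = h(0) · (\frac{1}{3})^n = 8 \cdot 3^{- n}.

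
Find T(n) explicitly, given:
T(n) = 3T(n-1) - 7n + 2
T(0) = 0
First-order linear with linear forcing.
Homogeneous solution: T_h(n) = A·(3)^n.
Try particular T_p(n) = pn + q. Substituting:
  pn + q = 3(p(n-1) + q) - 7n + 2.
Matching the n-coefficient: p = 3p - 7 ⇒ p = \frac{7}{2}.
Matching constants: q = -3p + 3q + 2 ⇒ q = \frac{17}{4}.
General: T(n) = A·(3)^n + \frac{7 n}{2} + \frac{17}{4}.
Apply T(0) = 0: A + \frac{17}{4} = 0 ⇒ A = - \frac{17}{4}.
So T(n) = - \frac{17 \cdot 3^{n}}{4} + \frac{7 n}{2} + \frac{17}{4}.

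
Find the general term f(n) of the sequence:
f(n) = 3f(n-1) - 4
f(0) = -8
First-order linear non-homogeneous.
Homogeneous solution: f_h(n) = A·(3)^n.
Try constant particular solution f_p = K: K = 3K - 4 ⇒ K = 2.
General: f(n) = A·(3)^n + 2.
Apply f(0) = -8: A + 2 = -8 ⇒ A = -10.
So f(n) = 2 - 10 \cdot 3^{n}.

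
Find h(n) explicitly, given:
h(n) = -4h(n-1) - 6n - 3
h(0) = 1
First-order linear with linear forcing.
Homogeneous solution: h_h(n) = A·(-4)^n.
Try particular h_p(n) = pn + q. Substituting:
  pn + q = -4(p(n-1) + q) - 6n - 3.
Matching the n-coefficient: p = -4p - 6 ⇒ p = - \frac{6}{5}.
Matching constants: q = 4p - 4q - 3 ⇒ q = - \frac{39}{25}.
General: h(n) = A·(-4)^n - \frac{6 n}{5} - \frac{39}{25}.
Apply h(0) = 1: A - \frac{39}{25} = 1 ⇒ A = \frac{64}{25}.
So h(n) = \frac{64 \left(-4\right)^{n}}{25} - \frac{6 n}{5} - \frac{39}{25}.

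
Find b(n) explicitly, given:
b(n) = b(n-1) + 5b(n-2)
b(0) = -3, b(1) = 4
Characteristic equation: x² - x - 5 = 0.
Discriminant Δ = (1)² + 4·(5) = 21.
Roots r₁,₂ = (1 ± √21)/2, so r₁ = \frac{1}{2} + \frac{\sqrt{21}}{2}, r₂ = \frac{1}{2} - \frac{\sqrt{21}}{2}.
General solution: b(n) = A·r₁^n + B·r₂^n.
From the initial conditions, A + B = -3 and r₁A + r₂B = 4.
Since r₁ - r₂ = √21: A = (4 - (-3)r₂)/√21 = - \frac{3}{2} + \frac{11 \sqrt{21}}{42}, and B = -3 - A = - \frac{3}{2} - \frac{11 \sqrt{21}}{42}.
So b(n) = \left(- \frac{3}{2} + \frac{11 \sqrt{21}}{42}\right)\left(\frac{1}{2} + \frac{\sqrt{21}}{2}\right)^n + \left(- \frac{3}{2} - \frac{11 \sqrt{21}}{42}\right)\left(\frac{1}{2} - \frac{\sqrt{21}}{2}\right)^n.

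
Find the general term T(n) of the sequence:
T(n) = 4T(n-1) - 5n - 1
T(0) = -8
First-order linear with linear forcing.
Homogeneous solution: T_h(n) = A·(4)^n.
Try particular T_p(n) = pn + q. Substituting:
  pn + q = 4(p(n-1) + q) - 5n - 1.
Matching the n-coefficient: p = 4p - 5 ⇒ p = \frac{5}{3}.
Matching constants: q = -4p + 4q - 1 ⇒ q = \frac{23}{9}.
General: T(n) = A·(4)^n + \frac{5 n}{3} + \frac{23}{9}.
Apply T(0) = -8: A + \frac{23}{9} = -8 ⇒ A = - \frac{95}{9}.
So T(n) = - \frac{95 \cdot 4^{n}}{9} + \frac{5 n}{3} + \frac{23}{9}.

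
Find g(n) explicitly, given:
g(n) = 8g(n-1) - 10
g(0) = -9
First-order linear non-homogeneous.
Homogeneous solution: g_h(n) = A·(8)^n.
Try constant particular solution g_p = K: K = 8K - 10 ⇒ K = \frac{10}{7}.
General: g(n) = A·(8)^n + \frac{10}{7}.
Apply g(0) = -9: A + \frac{10}{7} = -9 ⇒ A = - \frac{73}{7}.
So g(n) = \frac{10}{7} - \frac{73 \cdot 8^{n}}{7}.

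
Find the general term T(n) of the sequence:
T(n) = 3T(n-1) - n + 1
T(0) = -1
First-order linear with linear forcing.
Homogeneous solution: T_h(n) = A·(3)^n.
Try particular T_p(n) = pn + q. Substituting:
  pn + q = 3(p(n-1) + q) - n + 1.
Matching the n-coefficient: p = 3p - 1 ⇒ p = \frac{1}{2}.
Matching constants: q = -3p + 3q + 1 ⇒ q = \frac{1}{4}.
General: T(n) = A·(3)^n + \frac{n}{2} + \frac{1}{4}.
Apply T(0) = -1: A + \frac{1}{4} = -1 ⇒ A = - \frac{5}{4}.
So T(n) = - \frac{5 \cdot 3^{n}}{4} + \frac{n}{2} + \frac{1}{4}.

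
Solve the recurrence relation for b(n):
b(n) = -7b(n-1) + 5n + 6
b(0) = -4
First-order linear with linear forcing.
Homogeneous solution: b_h(n) = A·(-7)^n.
Try particular b_p(n) = pn + q. Substituting:
  pn + q = -7(p(n-1) + q) + 5n + 6.
Matching the n-coefficient: p = -7p + 5 ⇒ p = \frac{5}{8}.
Matching constants: q = 7p - 7q + 6 ⇒ q = \frac{83}{64}.
General: b(n) = A·(-7)^n + \frac{5 n}{8} + \frac{83}{64}.
Apply b(0) = -4: A + \frac{83}{64} = -4 ⇒ A = - \frac{339}{64}.
So b(n) = - \frac{339 \left(-7\right)^{n}}{64} + \frac{5 n}{8} + \frac{83}{64}.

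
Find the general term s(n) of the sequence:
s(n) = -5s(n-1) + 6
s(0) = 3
First-order linear non-homogeneous.
Homogeneous solution: s_h(n) = A·(-5)^n.
Try constant particular solution s_p = K: K = -5K + 6 ⇒ K = 1.
General: s(n) = A·(-5)^n + 1.
Apply s(0) = 3: A + 1 = 3 ⇒ A = 2.
So s(n) = 2 \left(-5\right)^{n} + 1.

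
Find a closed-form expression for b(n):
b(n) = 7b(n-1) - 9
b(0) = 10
First-order linear non-homogeneous.
Homogeneous solution: b_h(n) = A·(7)^n.
Try constant particular solution b_p = K: K = 7K - 9 ⇒ K = \frac{3}{2}.
General: b(n) = A·(7)^n + \frac{3}{2}.
Apply b(0) = 10: A + \frac{3}{2} = 10 ⇒ A = \frac{17}{2}.
So b(n) = \frac{17 \cdot 7^{n}}{2} + \frac{3}{2}.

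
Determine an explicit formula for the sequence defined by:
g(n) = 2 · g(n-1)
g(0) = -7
Pure geometric recurrence with ratio 2.
By induction g(n) = g(0) · (2)^n = - 7 \cdot 2^{n}.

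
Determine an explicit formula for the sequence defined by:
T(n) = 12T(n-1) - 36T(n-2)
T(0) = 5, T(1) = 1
Characteristic equation: x² - 12x + 36 = 0, which is (x - (6))².
Repeated root r = 6.
General solution: T(n) = (A + Bn)·(6)^n.
From T(0) = 5: A = 5.
From T(1) = 1: (A + B)·(6) = 1 ⇒ B = - \frac{29}{6}.
So T(n) = \left(5 - \frac{29 n}{6}\right) \cdot (6)^n.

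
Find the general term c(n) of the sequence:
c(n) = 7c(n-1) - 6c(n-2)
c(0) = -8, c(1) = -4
Characteristic equation: x² - 7x + 6 = 0, which factors as (x - (6))(x - (1)) = 0.
Roots r₁ = 6, r₂ = 1 (distinct).
General solution: c(n) = A·(6)^n + B·(1)^n.
From c(0) = -8: A + B = -8.
From c(1) = -4: 6A + B = -4.
Solving: A = \frac{4}{5}, B = - \frac{44}{5}.
So c(n) = \frac{4 \cdot 6^{n}}{5} - \frac{44}{5}.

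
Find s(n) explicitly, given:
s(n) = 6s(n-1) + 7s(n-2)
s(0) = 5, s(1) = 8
Characteristic equation: x² - 6x - 7 = 0, which factors as (x - (7))(x - (-1)) = 0.
Roots r₁ = 7, r₂ = -1 (distinct).
General solution: s(n) = A·(7)^n + B·(-1)^n.
From s(0) = 5: A + B = 5.
From s(1) = 8: 7A - B = 8.
Solving: A = \frac{13}{8}, B = \frac{27}{8}.
So s(n) = \frac{27 \left(-1\right)^{n}}{8} + \frac{13 \cdot 7^{n}}{8}.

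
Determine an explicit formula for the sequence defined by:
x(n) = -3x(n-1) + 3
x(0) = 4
First-order linear non-homogeneous.
Homogeneous solution: x_h(n) = A·(-3)^n.
Try constant particular solution x_p = K: K = -3K + 3 ⇒ K = \frac{3}{4}.
General: x(n) = A·(-3)^n + \frac{3}{4}.
Apply x(0) = 4: A + \frac{3}{4} = 4 ⇒ A = \frac{13}{4}.
So x(n) = \frac{13 \left(-3\right)^{n}}{4} + \frac{3}{4}.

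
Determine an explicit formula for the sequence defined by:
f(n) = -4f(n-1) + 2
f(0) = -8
First-order linear non-homogeneous.
Homogeneous solution: f_h(n) = A·(-4)^n.
Try constant particular solution f_p = K: K = -4K + 2 ⇒ K = \frac{2}{5}.
General: f(n) = A·(-4)^n + \frac{2}{5}.
Apply f(0) = -8: A + \frac{2}{5} = -8 ⇒ A = - \frac{42}{5}.
So f(n) = \frac{2}{5} - \frac{42 \left(-4\right)^{n}}{5}.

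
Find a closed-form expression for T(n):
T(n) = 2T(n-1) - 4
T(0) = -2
First-order linear non-homogeneous.
Homogeneous solution: T_h(n) = A·(2)^n.
Try constant particular solution T_p = K: K = 2K - 4 ⇒ K = 4.
General: T(n) = A·(2)^n + 4.
Apply T(0) = -2: A + 4 = -2 ⇒ A = -6.
So T(n) = 4 - 6 \cdot 2^{n}.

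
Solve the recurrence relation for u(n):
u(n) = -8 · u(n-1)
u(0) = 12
Pure geometric recurrence with ratio -8.
By induction u(n) = u(0) · (-8)^n = 12 \left(-8\right)^{n}.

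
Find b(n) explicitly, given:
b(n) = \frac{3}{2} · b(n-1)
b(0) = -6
Pure geometric recurrence with ratio \frac{3}{2}.
By induction b(n) = b(0) · (\frac{3}{2})^n = - 6 \left(\frac{3}{2}\right)^{n}.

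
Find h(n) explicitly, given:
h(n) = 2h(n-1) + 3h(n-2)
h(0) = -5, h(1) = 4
Characteristic equation: x² - 2x - 3 = 0, which factors as (x - (3))(x - (-1)) = 0.
Roots r₁ = 3, r₂ = -1 (distinct).
General solution: h(n) = A·(3)^n + B·(-1)^n.
From h(0) = -5: A + B = -5.
From h(1) = 4: 3A - B = 4.
Solving: A = - \frac{1}{4}, B = - \frac{19}{4}.
So h(n) = - \frac{19 \left(-1\right)^{n}}{4} - \frac{3^{n}}{4}.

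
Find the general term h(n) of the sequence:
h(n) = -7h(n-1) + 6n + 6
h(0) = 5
First-order linear with linear forcing.
Homogeneous solution: h_h(n) = A·(-7)^n.
Try particular h_p(n) = pn + q. Substituting:
  pn + q = -7(p(n-1) + q) + 6n + 6.
Matching the n-coefficient: p = -7p + 6 ⇒ p = \frac{3}{4}.
Matching constants: q = 7p - 7q + 6 ⇒ q = \frac{45}{32}.
General: h(n) = A·(-7)^n + \frac{3 n}{4} + \frac{45}{32}.
Apply h(0) = 5: A + \frac{45}{32} = 5 ⇒ A = \frac{115}{32}.
So h(n) = \frac{115 \left(-7\right)^{n}}{32} + \frac{3 n}{4} + \frac{45}{32}.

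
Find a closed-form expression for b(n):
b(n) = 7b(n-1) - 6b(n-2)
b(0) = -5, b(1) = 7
Characteristic equation: x² - 7x + 6 = 0, which factors as (x - (1))(x - (6)) = 0.
Roots r₁ = 1, r₂ = 6 (distinct).
General solution: b(n) = A·(1)^n + B·(6)^n.
From b(0) = -5: A + B = -5.
From b(1) = 7: A + 6B = 7.
Solving: A = - \frac{37}{5}, B = \frac{12}{5}.
So b(n) = \frac{12 \cdot 6^{n}}{5} - \frac{37}{5}.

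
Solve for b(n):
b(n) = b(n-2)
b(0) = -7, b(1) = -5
Characteristic equation: x² - 1 = 0, which factors as (x - (-1))(x - (1)) = 0.
Roots r₁ = -1, r₂ = 1 (distinct).
General solution: b(n) = A·(-1)^n + B·(1)^n.
From b(0) = -7: A + B = -7.
From b(1) = -5: -A + B = -5.
Solving: A = -1, B = -6.
So b(n) = - \left(-1\right)^{n} - 6.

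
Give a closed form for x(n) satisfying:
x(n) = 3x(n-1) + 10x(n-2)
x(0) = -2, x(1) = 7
Characteristic equation: x² - 3x - 10 = 0, which factors as (x - (5))(x - (-2)) = 0.
Roots r₁ = 5, r₂ = -2 (distinct).
General solution: x(n) = A·(5)^n + B·(-2)^n.
From x(0) = -2: A + B = -2.
From x(1) = 7: 5A - 2B = 7.
Solving: A = \frac{3}{7}, B = - \frac{17}{7}.
So x(n) = - \frac{17 \left(-2\right)^{n}}{7} + \frac{3 \cdot 5^{n}}{7}.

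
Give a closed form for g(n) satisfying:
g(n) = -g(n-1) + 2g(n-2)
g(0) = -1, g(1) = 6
Characteristic equation: x² + x - 2 = 0, which factors as (x - (1))(x - (-2)) = 0.
Roots r₁ = 1, r₂ = -2 (distinct).
General solution: g(n) = A·(1)^n + B·(-2)^n.
From g(0) = -1: A + B = -1.
From g(1) = 6: A - 2B = 6.
Solving: A = \frac{4}{3}, B = - \frac{7}{3}.
So g(n) = \frac{4}{3} - \frac{7 \left(-2\right)^{n}}{3}.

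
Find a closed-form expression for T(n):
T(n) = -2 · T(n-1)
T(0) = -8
Pure geometric recurrence with ratio -2.
By induction T(n) = T(0) · (-2)^n = - 8 \left(-2\right)^{n}.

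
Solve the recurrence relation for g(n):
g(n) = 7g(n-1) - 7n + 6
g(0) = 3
First-order linear with linear forcing.
Homogeneous solution: g_h(n) = A·(7)^n.
Try particular g_p(n) = pn + q. Substituting:
  pn + q = 7(p(n-1) + q) - 7n + 6.
Matching the n-coefficient: p = 7p - 7 ⇒ p = \frac{7}{6}.
Matching constants: q = -7p + 7q + 6 ⇒ q = \frac{13}{36}.
General: g(n) = A·(7)^n + \frac{7 n}{6} + \frac{13}{36}.
Apply g(0) = 3: A + \frac{13}{36} = 3 ⇒ A = \frac{95}{36}.
So g(n) = \frac{95 \cdot 7^{n}}{36} + \frac{7 n}{6} + \frac{13}{36}.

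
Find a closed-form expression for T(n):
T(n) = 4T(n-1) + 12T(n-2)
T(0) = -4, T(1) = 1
Characteristic equation: x² - 4x - 12 = 0, which factors as (x - (-2))(x - (6)) = 0.
Roots r₁ = -2, r₂ = 6 (distinct).
General solution: T(n) = A·(-2)^n + B·(6)^n.
From T(0) = -4: A + B = -4.
From T(1) = 1: -2A + 6B = 1.
Solving: A = - \frac{25}{8}, B = - \frac{7}{8}.
So T(n) = - \frac{25 \left(-2\right)^{n}}{8} - \frac{7 \cdot 6^{n}}{8}.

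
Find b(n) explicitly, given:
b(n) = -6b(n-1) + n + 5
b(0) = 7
First-order linear with linear forcing.
Homogeneous solution: b_h(n) = A·(-6)^n.
Try particular b_p(n) = pn + q. Substituting:
  pn + q = -6(p(n-1) + q) + n + 5.
Matching the n-coefficient: p = -6p + 1 ⇒ p = \frac{1}{7}.
Matching constants: q = 6p - 6q + 5 ⇒ q = \frac{41}{49}.
General: b(n) = A·(-6)^n + \frac{n}{7} + \frac{41}{49}.
Apply b(0) = 7: A + \frac{41}{49} = 7 ⇒ A = \frac{302}{49}.
So b(n) = \frac{302 \left(-6\right)^{n}}{49} + \frac{n}{7} + \frac{41}{49}.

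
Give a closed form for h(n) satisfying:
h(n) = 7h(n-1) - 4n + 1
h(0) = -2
First-order linear with linear forcing.
Homogeneous solution: h_h(n) = A·(7)^n.
Try particular h_p(n) = pn + q. Substituting:
  pn + q = 7(p(n-1) + q) - 4n + 1.
Matching the n-coefficient: p = 7p - 4 ⇒ p = \frac{2}{3}.
Matching constants: q = -7p + 7q + 1 ⇒ q = \frac{11}{18}.
General: h(n) = A·(7)^n + \frac{2 n}{3} + \frac{11}{18}.
Apply h(0) = -2: A + \frac{11}{18} = -2 ⇒ A = - \frac{47}{18}.
So h(n) = - \frac{47 \cdot 7^{n}}{18} + \frac{2 n}{3} + \frac{11}{18}.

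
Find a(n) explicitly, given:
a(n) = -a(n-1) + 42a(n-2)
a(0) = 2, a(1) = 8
Characteristic equation: x² + x - 42 = 0, which factors as (x - (-7))(x - (6)) = 0.
Roots r₁ = -7, r₂ = 6 (distinct).
General solution: a(n) = A·(-7)^n + B·(6)^n.
From a(0) = 2: A + B = 2.
From a(1) = 8: -7A + 6B = 8.
Solving: A = \frac{4}{13}, B = \frac{22}{13}.
So a(n) = \frac{4 \left(-7\right)^{n}}{13} + \frac{22 \cdot 6^{n}}{13}.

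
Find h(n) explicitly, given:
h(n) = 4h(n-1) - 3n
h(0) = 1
First-order linear with linear forcing.
Homogeneous solution: h_h(n) = A·(4)^n.
Try particular h_p(n) = pn + q. Substituting:
  pn + q = 4(p(n-1) + q) - 3n.
Matching the n-coefficient: p = 4p - 3 ⇒ p = 1.
Matching constants: q = -4p + 4q ⇒ q = \frac{4}{3}.
General: h(n) = A·(4)^n + n + \frac{4}{3}.
Apply h(0) = 1: A + \frac{4}{3} = 1 ⇒ A = - \frac{1}{3}.
So h(n) = - \frac{4^{n}}{3} + n + \frac{4}{3}.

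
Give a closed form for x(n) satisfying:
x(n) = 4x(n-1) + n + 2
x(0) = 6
First-order linear with linear forcing.
Homogeneous solution: x_h(n) = A·(4)^n.
Try particular x_p(n) = pn + q. Substituting:
  pn + q = 4(p(n-1) + q) + n + 2.
Matching the n-coefficient: p = 4p + 1 ⇒ p = - \frac{1}{3}.
Matching constants: q = -4p + 4q + 2 ⇒ q = - \frac{10}{9}.
General: x(n) = A·(4)^n - \frac{n}{3} - \frac{10}{9}.
Apply x(0) = 6: A - \frac{10}{9} = 6 ⇒ A = \frac{64}{9}.
So x(n) = \frac{64 \cdot 4^{n}}{9} - \frac{n}{3} - \frac{10}{9}.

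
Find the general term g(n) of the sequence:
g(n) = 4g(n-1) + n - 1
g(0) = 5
First-order linear with linear forcing.
Homogeneous solution: g_h(n) = A·(4)^n.
Try particular g_p(n) = pn + q. Substituting:
  pn + q = 4(p(n-1) + q) + n - 1.
Matching the n-coefficient: p = 4p + 1 ⇒ p = - \frac{1}{3}.
Matching constants: q = -4p + 4q - 1 ⇒ q = - \frac{1}{9}.
General: g(n) = A·(4)^n - \frac{n}{3} - \frac{1}{9}.
Apply g(0) = 5: A - \frac{1}{9} = 5 ⇒ A = \frac{46}{9}.
So g(n) = \frac{46 \cdot 4^{n}}{9} - \frac{n}{3} - \frac{1}{9}.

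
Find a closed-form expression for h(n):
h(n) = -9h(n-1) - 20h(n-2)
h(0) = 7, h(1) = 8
Characteristic equation: x² + 9x + 20 = 0, which factors as (x - (-5))(x - (-4)) = 0.
Roots r₁ = -5, r₂ = -4 (distinct).
General solution: h(n) = A·(-5)^n + B·(-4)^n.
From h(0) = 7: A + B = 7.
From h(1) = 8: -5A - 4B = 8.
Solving: A = -36, B = 43.
So h(n) = 43 \left(-4\right)^{n} - 36 \left(-5\right)^{n}.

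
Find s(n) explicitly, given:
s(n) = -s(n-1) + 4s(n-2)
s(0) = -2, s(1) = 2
Characteristic equation: x² + x - 4 = 0.
Discriminant Δ = (-1)² + 4·(4) = 17.
Roots r₁,₂ = (-1 ± √17)/2, so r₁ = - \frac{1}{2} + \frac{\sqrt{17}}{2}, r₂ = - \frac{\sqrt{17}}{2} - \frac{1}{2}.
General solution: s(n) = A·r₁^n + B·r₂^n.
From the initial conditions, A + B = -2 and r₁A + r₂B = 2.
Since r₁ - r₂ = √17: A = (2 - (-2)r₂)/√17 = -1 + \frac{\sqrt{17}}{17}, and B = -2 - A = -1 - \frac{\sqrt{17}}{17}.
So s(n) = \left(-1 + \frac{\sqrt{17}}{17}\right)\left(- \frac{1}{2} + \frac{\sqrt{17}}{2}\right)^n + \left(-1 - \frac{\sqrt{17}}{17}\right)\left(- \frac{\sqrt{17}}{2} - \frac{1}{2}\right)^n.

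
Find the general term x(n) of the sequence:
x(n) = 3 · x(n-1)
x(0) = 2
Pure geometric recurrence with ratio 3.
By induction x(n) = x(0) · (3)^n = 2 \cdot 3^{n}.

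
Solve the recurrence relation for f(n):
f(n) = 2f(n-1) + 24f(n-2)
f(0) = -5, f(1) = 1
Characteristic equation: x² - 2x - 24 = 0, which factors as (x - (6))(x - (-4)) = 0.
Roots r₁ = 6, r₂ = -4 (distinct).
General solution: f(n) = A·(6)^n + B·(-4)^n.
From f(0) = -5: A + B = -5.
From f(1) = 1: 6A - 4B = 1.
Solving: A = - \frac{19}{10}, B = - \frac{31}{10}.
So f(n) = - \frac{31 \left(-4\right)^{n}}{10} - \frac{19 \cdot 6^{n}}{10}.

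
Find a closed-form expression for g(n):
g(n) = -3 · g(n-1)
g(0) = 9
Pure geometric recurrence with ratio -3.
By induction g(n) = g(0) · (-3)^n = 9 \left(-3\right)^{n}.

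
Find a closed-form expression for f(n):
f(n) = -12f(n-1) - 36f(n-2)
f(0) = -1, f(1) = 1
Characteristic equation: x² + 12x + 36 = 0, which is (x - (-6))².
Repeated root r = -6.
General solution: f(n) = (A + Bn)·(-6)^n.
From f(0) = -1: A = -1.
From f(1) = 1: (A + B)·(-6) = 1 ⇒ B = \frac{5}{6}.
So f(n) = \left(\frac{5 n}{6} - 1\right) \cdot (-6)^n.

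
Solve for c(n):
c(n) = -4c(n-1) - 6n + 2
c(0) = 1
First-order linear with linear forcing.
Homogeneous solution: c_h(n) = A·(-4)^n.
Try particular c_p(n) = pn + q. Substituting:
  pn + q = -4(p(n-1) + q) - 6n + 2.
Matching the n-coefficient: p = -4p - 6 ⇒ p = - \frac{6}{5}.
Matching constants: q = 4p - 4q + 2 ⇒ q = - \frac{14}{25}.
General: c(n) = A·(-4)^n - \frac{6 n}{5} - \frac{14}{25}.
Apply c(0) = 1: A - \frac{14}{25} = 1 ⇒ A = \frac{39}{25}.
So c(n) = \frac{39 \left(-4\right)^{n}}{25} - \frac{6 n}{5} - \frac{14}{25}.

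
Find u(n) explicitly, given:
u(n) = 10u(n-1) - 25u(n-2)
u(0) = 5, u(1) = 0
Characteristic equation: x² - 10x + 25 = 0, which is (x - (5))².
Repeated root r = 5.
General solution: u(n) = (A + Bn)·(5)^n.
From u(0) = 5: A = 5.
From u(1) = 0: (A + B)·(5) = 0 ⇒ B = -5.
So u(n) = \left(5 - 5 n\right) \cdot (5)^n.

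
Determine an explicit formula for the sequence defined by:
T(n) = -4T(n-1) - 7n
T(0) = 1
First-order linear with linear forcing.
Homogeneous solution: T_h(n) = A·(-4)^n.
Try particular T_p(n) = pn + q. Substituting:
  pn + q = -4(p(n-1) + q) - 7n.
Matching the n-coefficient: p = -4p - 7 ⇒ p = - \frac{7}{5}.
Matching constants: q = 4p - 4q ⇒ q = - \frac{28}{25}.
General: T(n) = A·(-4)^n - \frac{7 n}{5} - \frac{28}{25}.
Apply T(0) = 1: A - \frac{28}{25} = 1 ⇒ A = \frac{53}{25}.
So T(n) = \frac{53 \left(-4\right)^{n}}{25} - \frac{7 n}{5} - \frac{28}{25}.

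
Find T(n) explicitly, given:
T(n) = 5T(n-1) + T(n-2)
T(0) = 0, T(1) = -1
Characteristic equation: x² - 5x - 1 = 0.
Discriminant Δ = (5)² + 4·(1) = 29.
Roots r₁,₂ = (5 ± √29)/2, so r₁ = \frac{5}{2} + \frac{\sqrt{29}}{2}, r₂ = \frac{5}{2} - \frac{\sqrt{29}}{2}.
General solution: T(n) = A·r₁^n + B·r₂^n.
From the initial conditions, A + B = 0 and r₁A + r₂B = -1.
Since r₁ - r₂ = √29: A = (-1 - (0)r₂)/√29 = - \frac{\sqrt{29}}{29}, and B = 0 - A = \frac{\sqrt{29}}{29}.
So T(n) = \left(- \frac{\sqrt{29}}{29}\right)\left(\frac{5}{2} + \frac{\sqrt{29}}{2}\right)^n + \left(\frac{\sqrt{29}}{29}\right)\left(\frac{5}{2} - \frac{\sqrt{29}}{2}\right)^n.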